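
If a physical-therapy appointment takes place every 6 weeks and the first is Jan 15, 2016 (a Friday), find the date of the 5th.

Jul 1, 2016

The 5th occurrence is 4 intervals after the first: 4 × 42 = 168 days after Jan 15, 2016.
Jan has 31 days — 16 days to the end of Jan leaves 152.
Feb has 29 days (123 left).
Mar has 31 days (92 left).
Apr has 30 days (62 left).
May has 31 days (31 left).
Jun has 30 days (1 left).
1 day into Jul → Jul 1, 2016.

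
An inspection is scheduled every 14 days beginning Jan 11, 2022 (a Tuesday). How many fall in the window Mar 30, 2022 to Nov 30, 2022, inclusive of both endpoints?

18

Occurrences land 14·i days after Jan 11, 2022 for i = 0, 1, 2, …
Mar 30, 2022 is 78 days after the start; 78 ÷ 14 = 5 remainder 8; since the remainder is 8, round up to i = 6. First occurrence in the window: #7 on Apr 5, 2022 (6×14 = 84 days in).
Nov 30, 2022 is 323 days after the start; 323 ÷ 14 = 23 remainder 1. Last occurrence in the window: #24 on Nov 29, 2022.
Occurrences #7 through #24: 18 in total.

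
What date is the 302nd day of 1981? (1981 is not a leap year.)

29 October 1981

January has 31 days (302 − 31 = 271 remain).
February has 28 days (271 − 28 = 243 remain).
March has 31 days (243 − 31 = 212 remain).
April has 30 days (212 − 30 = 182 remain).
May has 31 days (182 − 31 = 151 remain).
June has 30 days (151 − 30 = 121 remain).
July has 31 days (121 − 31 = 90 remain).
August has 31 days (90 − 31 = 59 remain).
September has 30 days (59 − 30 = 29 remain).
29 into October → October 29.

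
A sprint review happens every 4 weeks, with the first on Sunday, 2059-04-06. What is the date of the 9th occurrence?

2059-11-16

The 9th occurrence is 8 intervals after the first: 8 × 28 = 224 days after 2059-04-06.
April has 30 days — 24 days to the end of April leaves 200.
May has 31 days (169 left).
June has 30 days (139 left).
July has 31 days (108 left).
August has 31 days (77 left).
September has 30 days (47 left).
October has 31 days (16 left).
16 days into November → 2059-11-16.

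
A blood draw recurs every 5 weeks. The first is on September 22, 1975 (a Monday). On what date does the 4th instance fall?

The 4th occurrence is 3 intervals after the first: 3 × 35 = 105 days after September 22, 1975.
September has 30 days — 8 days to the end of September leaves 97.
October has 31 days (66 left).
November has 30 days (36 left).
December has 31 days (5 left).
5 days into January → January 5, 1976.

January 5, 1976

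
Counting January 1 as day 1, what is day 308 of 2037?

November 4, 2037

January has 31 days (308 − 31 = 277 remain).
February has 28 days (277 − 28 = 249 remain).
March has 31 days (249 − 31 = 218 remain).
April has 30 days (218 − 30 = 188 remain).
May has 31 days (188 − 31 = 157 remain).
June has 30 days (157 − 30 = 127 remain).
July has 31 days (127 − 31 = 96 remain).
August has 31 days (96 − 31 = 65 remain).
September has 30 days (65 − 30 = 35 remain).
October has 31 days (35 − 31 = 4 remain).
4 into November → November 4.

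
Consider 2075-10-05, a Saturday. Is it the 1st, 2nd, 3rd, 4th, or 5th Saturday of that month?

1st

Day 5 falls in week ⌈5/7⌉ of the month.
Days 1–7 hold the 1st Saturday, 8–14 the 2nd, 15–21 the 3rd, 22–28 the 4th, 29–31 the 5th.
5 is in the range for the 1st.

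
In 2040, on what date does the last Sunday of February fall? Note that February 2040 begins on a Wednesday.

February 2040 begins on a Wednesday, so the first Sunday is February 5 (4 days later).
February 2040 has 29 days. Adding weeks: 5, 12, 19, 26 — the last one ≤ 29 is the 26th.

February 26, 2040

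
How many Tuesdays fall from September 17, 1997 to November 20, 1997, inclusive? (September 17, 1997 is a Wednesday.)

9

September 17, 1997 is a Wednesday; the first Tuesday on or after it is September 23, 1997 (6 days later).
From September 23, 1997 to November 20, 1997: 7 + 31 + 20 = 58 days (rest of September, October, November).
58 ÷ 7 = 8 full weeks with remainder 2, so 8 more Tuesdays after the first → 9.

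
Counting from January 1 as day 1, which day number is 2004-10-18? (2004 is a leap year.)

Days in months before October: 31 + 29 + 31 + 30 + 31 + 30 + 31 + 31 + 30 = 274.
Plus 18 days into October → day 292.

292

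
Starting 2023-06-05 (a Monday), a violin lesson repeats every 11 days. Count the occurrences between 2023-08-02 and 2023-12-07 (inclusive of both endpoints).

11

Occurrences land 11·i days after 2023-06-05 for i = 0, 1, 2, …
2023-08-02 is 58 days after the start; 58 ÷ 11 = 5 remainder 3; since the remainder is 3, round up to i = 6. First occurrence in the window: #7 on 2023-08-10 (6×11 = 66 days in).
2023-12-07 is 185 days after the start; 185 ÷ 11 = 16 remainder 9. Last occurrence in the window: #17 on 2023-11-28.
Occurrences #7 through #17: 11 in total.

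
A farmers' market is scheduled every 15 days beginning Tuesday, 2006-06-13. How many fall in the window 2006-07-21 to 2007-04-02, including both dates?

Occurrences land 15·i days after 2006-06-13 for i = 0, 1, 2, …
2006-07-21 is 38 days after the start; 38 ÷ 15 = 2 remainder 8; since the remainder is 8, round up to i = 3. First occurrence in the window: #4 on 2006-07-28 (3×15 = 45 days in).
2007-04-02 is 293 days after the start; 293 ÷ 15 = 19 remainder 8. Last occurrence in the window: #20 on 2007-03-25.
Occurrences #4 through #20: 17 in total.

17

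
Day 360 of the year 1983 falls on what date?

1983-12-26

January has 31 days (360 − 31 = 329 remain).
February has 28 days (329 − 28 = 301 remain).
March has 31 days (301 − 31 = 270 remain).
April has 30 days (270 − 30 = 240 remain).
May has 31 days (240 − 31 = 209 remain).
June has 30 days (209 − 30 = 179 remain).
July has 31 days (179 − 31 = 148 remain).
August has 31 days (148 − 31 = 117 remain).
September has 30 days (117 − 30 = 87 remain).
October has 31 days (87 − 31 = 56 remain).
November has 30 days (56 − 30 = 26 remain).
26 into December → December 26.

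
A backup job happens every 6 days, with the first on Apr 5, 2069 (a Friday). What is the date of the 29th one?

Sep 20, 2069

The 29th occurrence is 28 intervals after the first: 28 × 6 = 168 days after Apr 5, 2069.
Apr has 30 days — 25 days to the end of Apr leaves 143.
May has 31 days (112 left).
Jun has 30 days (82 left).
Jul has 31 days (51 left).
Aug has 31 days (20 left).
20 days into Sep → Sep 20, 2069.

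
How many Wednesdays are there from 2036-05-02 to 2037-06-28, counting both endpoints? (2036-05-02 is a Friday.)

60

2036-05-02 is a Friday; the first Wednesday on or after it is 2036-05-07 (5 days later).
From 2036-05-07 to 2037-06-28: 238 + 179 = 417 days (rest of 2036, to 2037-06-28 in 2037).
417 ÷ 7 = 59 full weeks with remainder 4, so 59 more Wednesdays after the first → 60.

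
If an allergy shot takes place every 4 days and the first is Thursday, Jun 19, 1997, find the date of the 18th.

Aug 26, 1997

The 18th occurrence is 17 intervals after the first: 17 × 4 = 68 days after Jun 19, 1997.
Jun has 30 days — 11 days to the end of Jun leaves 57.
Jul has 31 days (26 left).
26 days into Aug → Aug 26, 1997.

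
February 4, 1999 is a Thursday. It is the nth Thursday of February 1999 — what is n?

1st

Day 4 falls in week ⌈4/7⌉ of the month.
Days 1–7 hold the 1st Thursday, 8–14 the 2nd, 15–21 the 3rd, 22–28 the 4th, 29–31 the 5th.
4 is in the range for the 1st.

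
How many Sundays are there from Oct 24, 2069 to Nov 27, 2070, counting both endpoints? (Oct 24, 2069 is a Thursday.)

Oct 24, 2069 is a Thursday; the first Sunday on or after it is Oct 27, 2069 (3 days later).
From Oct 27, 2069 to Nov 27, 2070: 65 + 331 = 396 days (rest of 2069, to Nov 27, 2070 in 2070).
396 ÷ 7 = 56 full weeks with remainder 4, so 56 more Sundays after the first → 57.

57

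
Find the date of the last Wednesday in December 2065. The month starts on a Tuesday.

2065-12-30

December 2065 begins on a Tuesday, so the first Wednesday is December 2 (1 day later).
December 2065 has 31 days. Adding weeks: 2, 9, 16, 23, 30 — the last one ≤ 31 is the 30th.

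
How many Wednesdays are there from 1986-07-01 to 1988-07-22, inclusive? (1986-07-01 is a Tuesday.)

108

1986-07-01 is a Tuesday; the first Wednesday on or after it is 1986-07-02 (1 day later).
From 1986-07-02 to 1988-07-22: 182 + 365 + 204 = 751 days (rest of 1986, 1987, to 1988-07-22 in 1988).
751 ÷ 7 = 107 full weeks with remainder 2, so 107 more Wednesdays after the first → 108.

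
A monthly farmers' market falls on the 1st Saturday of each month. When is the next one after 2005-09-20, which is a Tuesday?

2005-10-01

September 2005 starts on a Thursday, so its 1st Saturday is 2005-09-03 (2 days in).
That is not after 2005-09-20, so look at October 2005.
October 2005 starts on a Saturday, so its 1st Saturday is 2005-10-01.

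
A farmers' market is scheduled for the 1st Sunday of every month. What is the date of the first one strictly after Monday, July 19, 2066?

August 1, 2066

July 2066 starts on a Thursday, so its 1st Sunday is July 4, 2066 (3 days in).
That is not after July 19, 2066, so look at August 2066.
August 2066 starts on a Sunday, so its 1st Sunday is August 1, 2066.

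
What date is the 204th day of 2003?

January has 31 days (204 − 31 = 173 remain).
February has 28 days (173 − 28 = 145 remain).
March has 31 days (145 − 31 = 114 remain).
April has 30 days (114 − 30 = 84 remain).
May has 31 days (84 − 31 = 53 remain).
June has 30 days (53 − 30 = 23 remain).
23 into July → July 23.

2003-07-23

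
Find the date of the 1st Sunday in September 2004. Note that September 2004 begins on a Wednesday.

September 2004 begins on a Wednesday, so the first Sunday is September 5 (4 days later).

2004-09-05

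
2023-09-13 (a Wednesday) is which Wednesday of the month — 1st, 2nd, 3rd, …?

Day 13 falls in week ⌈13/7⌉ of the month.
Days 1–7 hold the 1st Wednesday, 8–14 the 2nd, 15–21 the 3rd, 22–28 the 4th, 29–31 the 5th.
13 is in the range for the 2nd.

2nd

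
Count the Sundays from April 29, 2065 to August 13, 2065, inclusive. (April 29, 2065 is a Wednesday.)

April 29, 2065 is a Wednesday; the first Sunday on or after it is May 3, 2065 (4 days later).
From May 3, 2065 to August 13, 2065: 28 + 30 + 31 + 13 = 102 days (rest of May, June, July, August).
102 ÷ 7 = 14 full weeks with remainder 4, so 14 more Sundays after the first → 15.

15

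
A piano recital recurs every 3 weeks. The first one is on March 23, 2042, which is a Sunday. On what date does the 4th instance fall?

May 25, 2042

The 4th occurrence is 3 intervals after the first: 3 × 21 = 63 days after March 23, 2042.
March has 31 days — 8 days to the end of March leaves 55.
April has 30 days (25 left).
25 days into May → May 25, 2042.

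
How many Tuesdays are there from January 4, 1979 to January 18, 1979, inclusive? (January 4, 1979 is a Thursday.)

January 4, 1979 is a Thursday; the first Tuesday on or after it is January 9, 1979 (5 days later).
From January 9, 1979 to January 18, 1979 is 18 − 9 = 9 days.
9 ÷ 7 = 1 full weeks with remainder 2, so 1 more Tuesdays after the first → 2.

2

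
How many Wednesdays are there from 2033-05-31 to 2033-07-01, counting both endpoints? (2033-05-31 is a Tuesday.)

5

2033-05-31 is a Tuesday; the first Wednesday on or after it is 2033-06-01 (1 day later).
From 2033-06-01 to 2033-07-01: 29 + 1 = 30 days (rest of June, July).
30 ÷ 7 = 4 full weeks with remainder 2, so 4 more Wednesdays after the first → 5.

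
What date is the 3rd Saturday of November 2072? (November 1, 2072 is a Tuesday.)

November 2072 begins on a Tuesday, so the first Saturday is November 5 (4 days later).
The 3rd Saturday is 2 weeks later: 5 + 14 = 19.

2072-11-19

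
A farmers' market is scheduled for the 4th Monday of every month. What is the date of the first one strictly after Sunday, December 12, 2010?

December 27, 2010

December 2010 starts on a Wednesday; its first Monday is the 6th, so the 4th Monday is the 27th — December 27, 2010.
December 27, 2010 is after December 12, 2010, so that is the next one.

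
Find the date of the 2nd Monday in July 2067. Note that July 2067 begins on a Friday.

July 2067 begins on a Friday, so the first Monday is July 4 (3 days later).
The 2nd Monday is 1 weeks later: 4 + 7 = 11.

2067-07-11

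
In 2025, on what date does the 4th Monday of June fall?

2025-06-23

The first Monday of June 2025 is June 2.
The 4th Monday is 3 weeks later: 2 + 21 = 23.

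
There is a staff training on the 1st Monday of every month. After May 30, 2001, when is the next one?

May 2001 starts on a Tuesday, so its 1st Monday is May 7, 2001 (6 days in).
That is not after May 30, 2001, so look at June 2001.
June 2001 starts on a Friday, so its 1st Monday is June 4, 2001 (3 days in).

June 4, 2001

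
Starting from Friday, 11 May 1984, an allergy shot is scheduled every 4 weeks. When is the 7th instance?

The 7th occurrence is 6 intervals after the first: 6 × 28 = 168 days after 11 May 1984.
May has 31 days — 20 days to the end of May leaves 148.
June has 30 days (118 left).
July has 31 days (87 left).
August has 31 days (56 left).
September has 30 days (26 left).
26 days into October → 26 October 1984.

26 October 1984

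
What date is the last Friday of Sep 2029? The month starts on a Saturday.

Sep 28, 2029

Sep 2029 begins on a Saturday, so the first Friday is Sep 7 (6 days later).
Sep 2029 has 30 days. Adding weeks: 7, 14, 21, 28 — the last one ≤ 30 is the 28th.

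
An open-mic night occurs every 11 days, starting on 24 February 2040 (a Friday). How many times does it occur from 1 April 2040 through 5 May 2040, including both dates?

3

Occurrences land 11·i days after 24 February 2040 for i = 0, 1, 2, …
1 April 2040 is 37 days after the start; 37 ÷ 11 = 3 remainder 4; since the remainder is 4, round up to i = 4. First occurrence in the window: #5 on 8 April 2040 (4×11 = 44 days in).
5 May 2040 is 71 days after the start; 71 ÷ 11 = 6 remainder 5. Last occurrence in the window: #7 on 30 April 2040.
Occurrences #5 through #7: 3 in total.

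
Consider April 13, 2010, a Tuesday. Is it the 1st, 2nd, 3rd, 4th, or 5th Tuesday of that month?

2nd

Day 13 falls in week ⌈13/7⌉ of the month.
Days 1–7 hold the 1st Tuesday, 8–14 the 2nd, 15–21 the 3rd, 22–28 the 4th, 29–31 the 5th.
13 is in the range for the 2nd.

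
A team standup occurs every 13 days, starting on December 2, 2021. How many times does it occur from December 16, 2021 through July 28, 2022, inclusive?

Occurrences land 13·i days after December 2, 2021 for i = 0, 1, 2, …
December 16, 2021 is 14 days after the start; 14 ÷ 13 = 1 remainder 1; since the remainder is 1, round up to i = 2. First occurrence in the window: #3 on December 28, 2021 (2×13 = 26 days in).
July 28, 2022 is 238 days after the start; 238 ÷ 13 = 18 remainder 4. Last occurrence in the window: #19 on July 24, 2022.
Occurrences #3 through #19: 17 in total.

17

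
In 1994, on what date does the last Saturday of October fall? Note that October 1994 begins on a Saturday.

1994-10-29

October 1994 begins on a Saturday, so the first Saturday is October 1.
October 1994 has 31 days. Adding weeks: 1, 8, 15, 22, 29 — the last one ≤ 31 is the 29th.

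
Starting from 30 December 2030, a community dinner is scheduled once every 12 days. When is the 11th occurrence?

29 April 2031

The 11th occurrence is 10 intervals after the first: 10 × 12 = 120 days after 30 December 2030.
December has 31 days — 1 day to the end of December leaves 119.
January has 31 days (88 left).
February has 28 days (60 left).
March has 31 days (29 left).
29 days into April → 29 April 2031.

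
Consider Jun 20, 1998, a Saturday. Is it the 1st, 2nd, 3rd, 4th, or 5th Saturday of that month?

3rd

Day 20 falls in week ⌈20/7⌉ of the month.
Days 1–7 hold the 1st Saturday, 8–14 the 2nd, 15–21 the 3rd, 22–28 the 4th, 29–31 the 5th.
20 is in the range for the 3rd.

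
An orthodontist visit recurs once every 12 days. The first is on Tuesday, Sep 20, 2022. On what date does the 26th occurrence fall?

The 26th occurrence is 25 intervals after the first: 25 × 12 = 300 days after Sep 20, 2022.
Sep has 30 days — 10 days to the end of Sep leaves 290.
Oct has 31 days (259 left).
Nov has 30 days (229 left).
Dec has 31 days (198 left).
Jan has 31 days (167 left).
Feb has 28 days (139 left).
Mar has 31 days (108 left).
Apr has 30 days (78 left).
May has 31 days (47 left).
Jun has 30 days (17 left).
17 days into Jul → Jul 17, 2023.

Jul 17, 2023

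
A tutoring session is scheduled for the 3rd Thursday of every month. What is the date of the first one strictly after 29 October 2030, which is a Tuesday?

21 November 2030

October 2030 starts on a Tuesday; its first Thursday is the 3rd, so the 3rd Thursday is the 17th — 17 October 2030.
That is not after 29 October 2030, so look at November 2030.
November 2030 starts on a Friday; its first Thursday is the 7th, so the 3rd Thursday is the 21st — 21 November 2030.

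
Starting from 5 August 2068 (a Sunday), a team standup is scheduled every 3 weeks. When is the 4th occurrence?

7 October 2068

The 4th occurrence is 3 intervals after the first: 3 × 21 = 63 days after 5 August 2068.
August has 31 days — 26 days to the end of August leaves 37.
September has 30 days (7 left).
7 days into October → 7 October 2068.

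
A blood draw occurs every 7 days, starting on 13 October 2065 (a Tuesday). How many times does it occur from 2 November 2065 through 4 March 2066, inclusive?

18

Occurrences land 7·i days after 13 October 2065 for i = 0, 1, 2, …
2 November 2065 is 20 days after the start; 20 ÷ 7 = 2 remainder 6; since the remainder is 6, round up to i = 3. First occurrence in the window: #4 on 3 November 2065 (3×7 = 21 days in).
4 March 2066 is 142 days after the start; 142 ÷ 7 = 20 remainder 2. Last occurrence in the window: #21 on 2 March 2066.
Occurrences #4 through #21: 18 in total.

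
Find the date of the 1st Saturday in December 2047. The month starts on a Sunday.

December 2047 begins on a Sunday, so the first Saturday is December 7 (6 days later).

7 December 2047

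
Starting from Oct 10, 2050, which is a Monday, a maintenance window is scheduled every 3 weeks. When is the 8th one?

The 8th occurrence is 7 intervals after the first: 7 × 21 = 147 days after Oct 10, 2050.
Oct has 31 days — 21 days to the end of Oct leaves 126.
Nov has 30 days (96 left).
Dec has 31 days (65 left).
Jan has 31 days (34 left).
Feb has 28 days (6 left).
6 days into Mar → Mar 6, 2051.

Mar 6, 2051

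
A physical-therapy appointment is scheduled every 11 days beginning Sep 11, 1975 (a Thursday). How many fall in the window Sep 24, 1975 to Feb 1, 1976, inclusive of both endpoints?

Occurrences land 11·i days after Sep 11, 1975 for i = 0, 1, 2, …
Sep 24, 1975 is 13 days after the start; 13 ÷ 11 = 1 remainder 2; since the remainder is 2, round up to i = 2. First occurrence in the window: #3 on Oct 3, 1975 (2×11 = 22 days in).
Feb 1, 1976 is 143 days after the start; 143 ÷ 11 = 13 remainder 0. Last occurrence in the window: #14 on Feb 1, 1976.
Occurrences #3 through #14: 12 in total.

12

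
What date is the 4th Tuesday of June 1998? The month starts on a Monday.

23 June 1998

June 1998 begins on a Monday, so the first Tuesday is June 2 (1 day later).
The 4th Tuesday is 3 weeks later: 2 + 21 = 23.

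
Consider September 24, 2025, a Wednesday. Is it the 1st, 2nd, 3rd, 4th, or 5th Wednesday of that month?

Day 24 falls in week ⌈24/7⌉ of the month.
Days 1–7 hold the 1st Wednesday, 8–14 the 2nd, 15–21 the 3rd, 22–28 the 4th, 29–31 the 5th.
24 is in the range for the 4th.

4th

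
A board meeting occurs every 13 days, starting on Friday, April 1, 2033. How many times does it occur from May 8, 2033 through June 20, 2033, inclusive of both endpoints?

Occurrences land 13·i days after April 1, 2033 for i = 0, 1, 2, …
May 8, 2033 is 37 days after the start; 37 ÷ 13 = 2 remainder 11; since the remainder is 11, round up to i = 3. First occurrence in the window: #4 on May 10, 2033 (3×13 = 39 days in).
June 20, 2033 is 80 days after the start; 80 ÷ 13 = 6 remainder 2. Last occurrence in the window: #7 on June 18, 2033.
Occurrences #4 through #7: 4 in total.

4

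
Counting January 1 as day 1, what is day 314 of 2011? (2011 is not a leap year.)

2011-11-10

January has 31 days (314 − 31 = 283 remain).
February has 28 days (283 − 28 = 255 remain).
March has 31 days (255 − 31 = 224 remain).
April has 30 days (224 − 30 = 194 remain).
May has 31 days (194 − 31 = 163 remain).
June has 30 days (163 − 30 = 133 remain).
July has 31 days (133 − 31 = 102 remain).
August has 31 days (102 − 31 = 71 remain).
September has 30 days (71 − 30 = 41 remain).
October has 31 days (41 − 31 = 10 remain).
10 into November → November 10.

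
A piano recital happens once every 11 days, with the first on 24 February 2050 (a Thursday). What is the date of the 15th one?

28 July 2050

The 15th occurrence is 14 intervals after the first: 14 × 11 = 154 days after 24 February 2050.
February has 28 days — 4 days to the end of February leaves 150.
March has 31 days (119 left).
April has 30 days (89 left).
May has 31 days (58 left).
June has 30 days (28 left).
28 days into July → 28 July 2050.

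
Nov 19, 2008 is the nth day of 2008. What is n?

324

Days in months before Nov: 31 + 29 + 31 + 30 + 31 + 30 + 31 + 31 + 30 + 31 = 305.
Plus 19 days into Nov → day 324.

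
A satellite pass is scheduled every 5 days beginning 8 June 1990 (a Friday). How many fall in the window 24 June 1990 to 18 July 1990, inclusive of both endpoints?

5

Occurrences land 5·i days after 8 June 1990 for i = 0, 1, 2, …
24 June 1990 is 16 days after the start; 16 ÷ 5 = 3 remainder 1; since the remainder is 1, round up to i = 4. First occurrence in the window: #5 on 28 June 1990 (4×5 = 20 days in).
18 July 1990 is 40 days after the start; 40 ÷ 5 = 8 remainder 0. Last occurrence in the window: #9 on 18 July 1990.
Occurrences #5 through #9: 5 in total.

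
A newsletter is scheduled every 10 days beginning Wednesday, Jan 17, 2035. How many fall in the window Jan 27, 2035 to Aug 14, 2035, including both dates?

Occurrences land 10·i days after Jan 17, 2035 for i = 0, 1, 2, …
Jan 27, 2035 is 10 days after the start; 10 ÷ 10 = 1 remainder 0. First occurrence in the window: #2 on Jan 27, 2035 (1×10 = 10 days in).
Aug 14, 2035 is 209 days after the start; 209 ÷ 10 = 20 remainder 9. Last occurrence in the window: #21 on Aug 5, 2035.
Occurrences #2 through #21: 20 in total.

20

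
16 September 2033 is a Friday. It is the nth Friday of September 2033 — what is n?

Day 16 falls in week ⌈16/7⌉ of the month.
Days 1–7 hold the 1st Friday, 8–14 the 2nd, 15–21 the 3rd, 22–28 the 4th, 29–31 the 5th.
16 is in the range for the 3rd.

3rd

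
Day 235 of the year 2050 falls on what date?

Aug 23, 2050

Jan has 31 days (235 − 31 = 204 remain).
Feb has 28 days (204 − 28 = 176 remain).
Mar has 31 days (176 − 31 = 145 remain).
Apr has 30 days (145 − 30 = 115 remain).
May has 31 days (115 − 31 = 84 remain).
Jun has 30 days (84 − 30 = 54 remain).
Jul has 31 days (54 − 31 = 23 remain).
23 into Aug → Aug 23.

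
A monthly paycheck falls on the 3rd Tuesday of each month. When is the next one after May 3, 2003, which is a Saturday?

May 20, 2003

May 2003 starts on a Thursday; its first Tuesday is the 6th, so the 3rd Tuesday is the 20th — May 20, 2003.
May 20, 2003 is after May 3, 2003, so that is the next one.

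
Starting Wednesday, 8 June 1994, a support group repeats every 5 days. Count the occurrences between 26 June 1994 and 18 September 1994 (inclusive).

Occurrences land 5·i days after 8 June 1994 for i = 0, 1, 2, …
26 June 1994 is 18 days after the start; 18 ÷ 5 = 3 remainder 3; since the remainder is 3, round up to i = 4. First occurrence in the window: #5 on 28 June 1994 (4×5 = 20 days in).
18 September 1994 is 102 days after the start; 102 ÷ 5 = 20 remainder 2. Last occurrence in the window: #21 on 16 September 1994.
Occurrences #5 through #21: 17 in total.

17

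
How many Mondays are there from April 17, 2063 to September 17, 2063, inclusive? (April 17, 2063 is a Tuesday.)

22

April 17, 2063 is a Tuesday; the first Monday on or after it is April 23, 2063 (6 days later).
From April 23, 2063 to September 17, 2063: 7 + 31 + 30 + 31 + 31 + 17 = 147 days (rest of April, May, June, July, August, September).
147 ÷ 7 = 21 full weeks with remainder 0, so 21 more Mondays after the first → 22.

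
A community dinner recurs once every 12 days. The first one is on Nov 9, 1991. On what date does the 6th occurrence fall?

The 6th occurrence is 5 intervals after the first: 5 × 12 = 60 days after Nov 9, 1991.
Nov has 30 days — 21 days to the end of Nov leaves 39.
Dec has 31 days (8 left).
8 days into Jan → Jan 8, 1992.

Jan 8, 1992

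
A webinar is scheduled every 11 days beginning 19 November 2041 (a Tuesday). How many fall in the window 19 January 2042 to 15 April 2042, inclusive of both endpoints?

Occurrences land 11·i days after 19 November 2041 for i = 0, 1, 2, …
19 January 2042 is 61 days after the start; 61 ÷ 11 = 5 remainder 6; since the remainder is 6, round up to i = 6. First occurrence in the window: #7 on 24 January 2042 (6×11 = 66 days in).
15 April 2042 is 147 days after the start; 147 ÷ 11 = 13 remainder 4. Last occurrence in the window: #14 on 11 April 2042.
Occurrences #7 through #14: 8 in total.

8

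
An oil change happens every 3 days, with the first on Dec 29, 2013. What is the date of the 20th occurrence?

The 20th occurrence is 19 intervals after the first: 19 × 3 = 57 days after Dec 29, 2013.
Dec has 31 days — 2 days to the end of Dec leaves 55.
Jan has 31 days (24 left).
24 days into Feb → Feb 24, 2014.

Feb 24, 2014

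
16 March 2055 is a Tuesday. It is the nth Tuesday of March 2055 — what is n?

Day 16 falls in week ⌈16/7⌉ of the month.
Days 1–7 hold the 1st Tuesday, 8–14 the 2nd, 15–21 the 3rd, 22–28 the 4th, 29–31 the 5th.
16 is in the range for the 3rd.

3rd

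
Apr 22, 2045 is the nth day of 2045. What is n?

112

Days in months before Apr: 31 + 28 + 31 = 90.
Plus 22 days into Apr → day 112.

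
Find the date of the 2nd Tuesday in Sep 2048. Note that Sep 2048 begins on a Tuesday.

Sep 2048 begins on a Tuesday, so the first Tuesday is Sep 1.
The 2nd Tuesday is 1 weeks later: 1 + 7 = 8.

Sep 8, 2048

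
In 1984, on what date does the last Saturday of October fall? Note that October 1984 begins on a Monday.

October 1984 begins on a Monday, so the first Saturday is October 6 (5 days later).
October 1984 has 31 days. Adding weeks: 6, 13, 20, 27 — the last one ≤ 31 is the 27th.

27 October 1984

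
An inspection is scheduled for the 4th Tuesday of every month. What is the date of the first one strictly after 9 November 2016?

22 November 2016

November 2016 starts on a Tuesday; its first Tuesday is the 1st, so the 4th Tuesday is the 22nd — 22 November 2016.
22 November 2016 is after 9 November 2016, so that is the next one.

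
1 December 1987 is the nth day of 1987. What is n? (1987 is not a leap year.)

Days in months before December: 31 + 28 + 31 + 30 + 31 + 30 + 31 + 31 + 30 + 31 + 30 = 334.
Plus 1 day into December → day 335.

335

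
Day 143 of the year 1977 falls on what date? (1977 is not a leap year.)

Jan has 31 days (143 − 31 = 112 remain).
Feb has 28 days (112 − 28 = 84 remain).
Mar has 31 days (84 − 31 = 53 remain).
Apr has 30 days (53 − 30 = 23 remain).
23 into May → May 23.

May 23, 1977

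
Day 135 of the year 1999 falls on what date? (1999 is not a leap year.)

15 May 1999

January has 31 days (135 − 31 = 104 remain).
February has 28 days (104 − 28 = 76 remain).
March has 31 days (76 − 31 = 45 remain).
April has 30 days (45 − 30 = 15 remain).
15 into May → May 15.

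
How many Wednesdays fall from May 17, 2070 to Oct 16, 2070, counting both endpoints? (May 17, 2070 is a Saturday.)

May 17, 2070 is a Saturday; the first Wednesday on or after it is May 21, 2070 (4 days later).
From May 21, 2070 to Oct 16, 2070: 10 + 30 + 31 + 31 + 30 + 16 = 148 days (rest of May, Jun, Jul, Aug, Sep, Oct).
148 ÷ 7 = 21 full weeks with remainder 1, so 21 more Wednesdays after the first → 22.

22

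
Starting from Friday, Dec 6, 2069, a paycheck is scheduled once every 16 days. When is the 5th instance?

The 5th occurrence is 4 intervals after the first: 4 × 16 = 64 days after Dec 6, 2069.
Dec has 31 days — 25 days to the end of Dec leaves 39.
Jan has 31 days (8 left).
8 days into Feb → Feb 8, 2070.

Feb 8, 2070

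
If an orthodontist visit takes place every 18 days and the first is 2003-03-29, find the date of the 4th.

The 4th occurrence is 3 intervals after the first: 3 × 18 = 54 days after 2003-03-29.
March has 31 days — 2 days to the end of March leaves 52.
April has 30 days (22 left).
22 days into May → 2003-05-22.

2003-05-22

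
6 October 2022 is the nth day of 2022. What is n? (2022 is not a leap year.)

279

Days in months before October: 31 + 28 + 31 + 30 + 31 + 30 + 31 + 31 + 30 = 273.
Plus 6 days into October → day 279.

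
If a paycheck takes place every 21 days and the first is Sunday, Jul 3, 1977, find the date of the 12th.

Feb 19, 1978

The 12th occurrence is 11 intervals after the first: 11 × 21 = 231 days after Jul 3, 1977.
Jul has 31 days — 28 days to the end of Jul leaves 203.
Aug has 31 days (172 left).
Sep has 30 days (142 left).
Oct has 31 days (111 left).
Nov has 30 days (81 left).
Dec has 31 days (50 left).
Jan has 31 days (19 left).
19 days into Feb → Feb 19, 1978.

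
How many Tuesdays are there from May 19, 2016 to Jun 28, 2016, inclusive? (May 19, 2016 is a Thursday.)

May 19, 2016 is a Thursday; the first Tuesday on or after it is May 24, 2016 (5 days later).
From May 24, 2016 to Jun 28, 2016: 7 + 28 = 35 days (rest of May, Jun).
35 ÷ 7 = 5 full weeks with remainder 0, so 5 more Tuesdays after the first → 6.

6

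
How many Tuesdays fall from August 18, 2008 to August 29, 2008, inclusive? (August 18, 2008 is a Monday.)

2

August 18, 2008 is a Monday; the first Tuesday on or after it is August 19, 2008 (1 day later).
From August 19, 2008 to August 29, 2008 is 29 − 19 = 10 days.
10 ÷ 7 = 1 full weeks with remainder 3, so 1 more Tuesdays after the first → 2.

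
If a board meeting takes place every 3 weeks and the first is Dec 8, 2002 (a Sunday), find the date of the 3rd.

The 3rd occurrence is 2 intervals after the first: 2 × 21 = 42 days after Dec 8, 2002.
Dec has 31 days — 23 days to the end of Dec leaves 19.
19 days into Jan → Jan 19, 2003.

Jan 19, 2003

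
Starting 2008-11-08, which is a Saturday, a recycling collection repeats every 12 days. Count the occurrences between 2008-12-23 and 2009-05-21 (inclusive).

13

Occurrences land 12·i days after 2008-11-08 for i = 0, 1, 2, …
2008-12-23 is 45 days after the start; 45 ÷ 12 = 3 remainder 9; since the remainder is 9, round up to i = 4. First occurrence in the window: #5 on 2008-12-26 (4×12 = 48 days in).
2009-05-21 is 194 days after the start; 194 ÷ 12 = 16 remainder 2. Last occurrence in the window: #17 on 2009-05-19.
Occurrences #5 through #17: 13 in total.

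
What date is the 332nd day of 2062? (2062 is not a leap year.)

2062-11-28

January has 31 days (332 − 31 = 301 remain).
February has 28 days (301 − 28 = 273 remain).
March has 31 days (273 − 31 = 242 remain).
April has 30 days (242 − 30 = 212 remain).
May has 31 days (212 − 31 = 181 remain).
June has 30 days (181 − 30 = 151 remain).
July has 31 days (151 − 31 = 120 remain).
August has 31 days (120 − 31 = 89 remain).
September has 30 days (89 − 30 = 59 remain).
October has 31 days (59 − 31 = 28 remain).
28 into November → November 28.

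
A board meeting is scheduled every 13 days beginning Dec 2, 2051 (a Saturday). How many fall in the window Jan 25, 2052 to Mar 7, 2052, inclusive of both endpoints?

3

Occurrences land 13·i days after Dec 2, 2051 for i = 0, 1, 2, …
Jan 25, 2052 is 54 days after the start; 54 ÷ 13 = 4 remainder 2; since the remainder is 2, round up to i = 5. First occurrence in the window: #6 on Feb 5, 2052 (5×13 = 65 days in).
Mar 7, 2052 is 96 days after the start; 96 ÷ 13 = 7 remainder 5. Last occurrence in the window: #8 on Mar 2, 2052.
Occurrences #6 through #8: 3 in total.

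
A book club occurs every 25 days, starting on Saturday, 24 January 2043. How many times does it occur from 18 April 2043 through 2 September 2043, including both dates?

5

Occurrences land 25·i days after 24 January 2043 for i = 0, 1, 2, …
18 April 2043 is 84 days after the start; 84 ÷ 25 = 3 remainder 9; since the remainder is 9, round up to i = 4. First occurrence in the window: #5 on 4 May 2043 (4×25 = 100 days in).
2 September 2043 is 221 days after the start; 221 ÷ 25 = 8 remainder 21. Last occurrence in the window: #9 on 12 August 2043.
Occurrences #5 through #9: 5 in total.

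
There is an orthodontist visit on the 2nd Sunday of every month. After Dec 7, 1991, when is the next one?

Dec 1991 starts on a Sunday; its first Sunday is the 1st, so the 2nd Sunday is the 8th — Dec 8, 1991.
Dec 8, 1991 is after Dec 7, 1991, so that is the next one.

Dec 8, 1991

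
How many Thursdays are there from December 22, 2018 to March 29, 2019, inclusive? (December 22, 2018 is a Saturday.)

December 22, 2018 is a Saturday; the first Thursday on or after it is December 27, 2018 (5 days later).
From December 27, 2018 to March 29, 2019: 4 + 31 + 28 + 29 = 92 days (rest of December, January, February, March).
92 ÷ 7 = 13 full weeks with remainder 1, so 13 more Thursdays after the first → 14.

14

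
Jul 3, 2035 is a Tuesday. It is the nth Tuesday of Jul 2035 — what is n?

1st

Day 3 falls in week ⌈3/7⌉ of the month.
Days 1–7 hold the 1st Tuesday, 8–14 the 2nd, 15–21 the 3rd, 22–28 the 4th, 29–31 the 5th.
3 is in the range for the 1st.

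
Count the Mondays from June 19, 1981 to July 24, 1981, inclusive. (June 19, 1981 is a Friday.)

5

June 19, 1981 is a Friday; the first Monday on or after it is June 22, 1981 (3 days later).
From June 22, 1981 to July 24, 1981: 8 + 24 = 32 days (rest of June, July).
32 ÷ 7 = 4 full weeks with remainder 4, so 4 more Mondays after the first → 5.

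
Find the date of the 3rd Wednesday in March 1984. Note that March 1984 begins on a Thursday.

21 March 1984

March 1984 begins on a Thursday, so the first Wednesday is March 7 (6 days later).
The 3rd Wednesday is 2 weeks later: 7 + 14 = 21.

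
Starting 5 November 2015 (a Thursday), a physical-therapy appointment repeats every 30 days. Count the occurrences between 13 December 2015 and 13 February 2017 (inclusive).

14

Occurrences land 30·i days after 5 November 2015 for i = 0, 1, 2, …
13 December 2015 is 38 days after the start; 38 ÷ 30 = 1 remainder 8; since the remainder is 8, round up to i = 2. First occurrence in the window: #3 on 4 January 2016 (2×30 = 60 days in).
13 February 2017 is 466 days after the start; 466 ÷ 30 = 15 remainder 16. Last occurrence in the window: #16 on 28 January 2017.
Occurrences #3 through #16: 14 in total.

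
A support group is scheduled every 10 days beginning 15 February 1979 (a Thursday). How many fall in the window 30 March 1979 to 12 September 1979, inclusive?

16

Occurrences land 10·i days after 15 February 1979 for i = 0, 1, 2, …
30 March 1979 is 43 days after the start; 43 ÷ 10 = 4 remainder 3; since the remainder is 3, round up to i = 5. First occurrence in the window: #6 on 6 April 1979 (5×10 = 50 days in).
12 September 1979 is 209 days after the start; 209 ÷ 10 = 20 remainder 9. Last occurrence in the window: #21 on 3 September 1979.
Occurrences #6 through #21: 16 in total.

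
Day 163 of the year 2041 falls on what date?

January has 31 days (163 − 31 = 132 remain).
February has 28 days (132 − 28 = 104 remain).
March has 31 days (104 − 31 = 73 remain).
April has 30 days (73 − 30 = 43 remain).
May has 31 days (43 − 31 = 12 remain).
12 into June → June 12.

June 12, 2041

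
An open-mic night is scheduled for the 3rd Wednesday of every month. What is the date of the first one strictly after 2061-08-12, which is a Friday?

August 2061 starts on a Monday; its first Wednesday is the 3rd, so the 3rd Wednesday is the 17th — 2061-08-17.
2061-08-17 is after 2061-08-12, so that is the next one.

2061-08-17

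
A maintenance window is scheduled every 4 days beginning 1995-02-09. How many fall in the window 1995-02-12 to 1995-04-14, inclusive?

16

Occurrences land 4·i days after 1995-02-09 for i = 0, 1, 2, …
1995-02-12 is 3 days after the start; 3 ÷ 4 = 0 remainder 3; since the remainder is 3, round up to i = 1. First occurrence in the window: #2 on 1995-02-13 (1×4 = 4 days in).
1995-04-14 is 64 days after the start; 64 ÷ 4 = 16 remainder 0. Last occurrence in the window: #17 on 1995-04-14.
Occurrences #2 through #17: 16 in total.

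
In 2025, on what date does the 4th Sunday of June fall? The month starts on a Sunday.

2025-06-22

June 2025 begins on a Sunday, so the first Sunday is June 1.
The 4th Sunday is 3 weeks later: 1 + 21 = 22.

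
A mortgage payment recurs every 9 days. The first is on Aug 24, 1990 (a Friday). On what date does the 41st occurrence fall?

The 41st occurrence is 40 intervals after the first: 40 × 9 = 360 days after Aug 24, 1990.
Aug has 31 days — 7 days to the end of Aug leaves 353.
Sep has 30 days (323 left).
Oct has 31 days (292 left).
Nov has 30 days (262 left).
Dec has 31 days (231 left).
Jan has 31 days (200 left).
Feb has 28 days (172 left).
Mar has 31 days (141 left).
Apr has 30 days (111 left).
May has 31 days (80 left).
Jun has 30 days (50 left).
Jul has 31 days (19 left).
19 days into Aug → Aug 19, 1991.

Aug 19, 1991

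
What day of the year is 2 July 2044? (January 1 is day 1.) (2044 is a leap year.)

184

Days in months before July: 31 + 29 + 31 + 30 + 31 + 30 = 182.
Plus 2 days into July → day 184.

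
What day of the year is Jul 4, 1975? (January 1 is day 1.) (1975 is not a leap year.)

185

Days in months before Jul: 31 + 28 + 31 + 30 + 31 + 30 = 181.
Plus 4 days into Jul → day 185.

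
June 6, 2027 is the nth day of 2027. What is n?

157

Days in months before June: 31 + 28 + 31 + 30 + 31 = 151.
Plus 6 days into June → day 157.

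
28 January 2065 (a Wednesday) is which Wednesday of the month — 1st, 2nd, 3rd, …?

Day 28 falls in week ⌈28/7⌉ of the month.
Days 1–7 hold the 1st Wednesday, 8–14 the 2nd, 15–21 the 3rd, 22–28 the 4th, 29–31 the 5th.
28 is in the range for the 4th.

4th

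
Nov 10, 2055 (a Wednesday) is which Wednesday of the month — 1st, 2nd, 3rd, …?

2nd

Day 10 falls in week ⌈10/7⌉ of the month.
Days 1–7 hold the 1st Wednesday, 8–14 the 2nd, 15–21 the 3rd, 22–28 the 4th, 29–31 the 5th.
10 is in the range for the 2nd.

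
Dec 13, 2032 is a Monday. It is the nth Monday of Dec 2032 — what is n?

Day 13 falls in week ⌈13/7⌉ of the month.
Days 1–7 hold the 1st Monday, 8–14 the 2nd, 15–21 the 3rd, 22–28 the 4th, 29–31 the 5th.
13 is in the range for the 2nd.

2nd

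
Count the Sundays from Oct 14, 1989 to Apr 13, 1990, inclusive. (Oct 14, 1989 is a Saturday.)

26

Oct 14, 1989 is a Saturday; the first Sunday on or after it is Oct 15, 1989 (1 day later).
From Oct 15, 1989 to Apr 13, 1990: 16 + 30 + 31 + 31 + 28 + 31 + 13 = 180 days (rest of Oct, Nov, Dec, Jan, Feb, Mar, Apr).
180 ÷ 7 = 25 full weeks with remainder 5, so 25 more Sundays after the first → 26.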